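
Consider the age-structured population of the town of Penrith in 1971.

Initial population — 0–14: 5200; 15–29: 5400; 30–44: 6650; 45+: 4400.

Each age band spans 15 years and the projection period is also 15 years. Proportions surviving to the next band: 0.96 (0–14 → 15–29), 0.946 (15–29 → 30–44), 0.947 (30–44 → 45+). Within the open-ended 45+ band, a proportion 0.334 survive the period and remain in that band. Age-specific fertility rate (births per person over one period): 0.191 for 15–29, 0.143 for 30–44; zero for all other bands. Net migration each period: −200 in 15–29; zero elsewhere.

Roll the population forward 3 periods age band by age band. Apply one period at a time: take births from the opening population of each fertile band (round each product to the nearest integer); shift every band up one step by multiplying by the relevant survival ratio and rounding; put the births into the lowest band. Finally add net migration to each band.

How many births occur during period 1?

1982

— Period 1 —
Births: 5400 × 0.191 = 1031, 6650 × 0.143 = 951 — total 1982
15–29: 5200 × 0.96 = 4992
30–44: 5400 × 0.946 = 5108
45+: 6650 × 0.947 + 4400 × 0.334 = 6298 + 1470 = 7768
Net migration: 15–29 − 200 → 4792
Population now: 0–14=1982, 15–29=4792, 30–44=5108, 45+=7768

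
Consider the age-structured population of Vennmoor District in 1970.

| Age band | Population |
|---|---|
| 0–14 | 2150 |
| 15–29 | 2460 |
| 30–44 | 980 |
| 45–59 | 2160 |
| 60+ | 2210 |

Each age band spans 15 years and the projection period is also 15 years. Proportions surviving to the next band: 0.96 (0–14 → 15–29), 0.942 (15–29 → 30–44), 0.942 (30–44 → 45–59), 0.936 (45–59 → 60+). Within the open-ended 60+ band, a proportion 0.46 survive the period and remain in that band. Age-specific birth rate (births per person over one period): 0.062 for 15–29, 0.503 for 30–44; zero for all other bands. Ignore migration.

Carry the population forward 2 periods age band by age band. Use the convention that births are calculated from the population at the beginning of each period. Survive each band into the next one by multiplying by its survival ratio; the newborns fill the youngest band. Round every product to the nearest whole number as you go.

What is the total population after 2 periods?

8302

[period 1]
Births: 2460 * 0.062 = 153, 980 * 0.503 = 493 — total 646
15–29: 2150 * 0.96 = 2064
30–44: 2460 * 0.942 = 2317
45–59: 980 * 0.942 = 923
60+: 2160 * 0.936 + 2210 * 0.46 = 2022 + 1017 = 3039
Population now: 0–14=646, 15–29=2064, 30–44=2317, 45–59=923, 60+=3039
[period 2]
Births: 2064 * 0.062 = 128, 2317 * 0.503 = 1165 — total 1293
15–29: 646 * 0.96 = 620
30–44: 2064 * 0.942 = 1944
45–59: 2317 * 0.942 = 2183
60+: 923 * 0.936 + 3039 * 0.46 = 864 + 1398 = 2262
Population now: 0–14=1293, 15–29=620, 30–44=1944, 45–59=2183, 60+=2262
Total after period 2: 1293 + 620 + 1944 + 2183 + 2262 = 8302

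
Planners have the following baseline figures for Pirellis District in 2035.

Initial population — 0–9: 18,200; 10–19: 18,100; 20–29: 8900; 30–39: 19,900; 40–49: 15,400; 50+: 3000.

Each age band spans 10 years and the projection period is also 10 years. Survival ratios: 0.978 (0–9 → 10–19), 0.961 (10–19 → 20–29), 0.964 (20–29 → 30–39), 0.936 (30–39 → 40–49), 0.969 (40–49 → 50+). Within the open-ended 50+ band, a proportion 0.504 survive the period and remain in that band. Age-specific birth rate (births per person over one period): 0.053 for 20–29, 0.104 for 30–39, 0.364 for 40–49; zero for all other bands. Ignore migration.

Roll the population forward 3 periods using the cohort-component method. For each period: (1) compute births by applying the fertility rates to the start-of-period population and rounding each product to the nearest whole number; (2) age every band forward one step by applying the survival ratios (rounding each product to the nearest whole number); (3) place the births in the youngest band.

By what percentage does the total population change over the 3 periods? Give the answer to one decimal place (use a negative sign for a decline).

-10.3

Let group 1 be 0–9 through group 6 = 50+.
— Period 1 —
Births: 8900 * 0.053 = 472, 19900 * 0.104 = 2070, 15400 * 0.364 = 5606 ⇒ total 8148
Group 2: 18200 * 0.978 = 17800
Group 3: 18100 * 0.961 = 17394
Group 4: 8900 * 0.964 = 8580
Group 5: 19900 * 0.936 = 18626
Group 6: 15400 * 0.969 + 3000 * 0.504 = 14923 + 1512 = 16435
Population now: 0–9=8148, 10–19=17800, 20–29=17394, 30–39=8580, 40–49=18626, 50+=16435
— Period 2 —
Births: 17394 * 0.053 = 922, 8580 * 0.104 = 892, 18626 * 0.364 = 6780 ⇒ total 8594
Group 2: 8148 * 0.978 = 7969
Group 3: 17800 * 0.961 = 17106
Group 4: 17394 * 0.964 = 16768
Group 5: 8580 * 0.936 = 8031
Group 6: 18626 * 0.969 + 16435 * 0.504 = 18049 + 8283 = 26332
Population now: 0–9=8594, 10–19=7969, 20–29=17106, 30–39=16768, 40–49=8031, 50+=26332
— Period 3 —
Births: 17106 * 0.053 = 907, 16768 * 0.104 = 1744, 8031 * 0.364 = 2923 ⇒ total 5574
Group 2: 8594 * 0.978 = 8405
Group 3: 7969 * 0.961 = 7658
Group 4: 17106 * 0.964 = 16490
Group 5: 16768 * 0.936 = 15695
Group 6: 8031 * 0.969 + 26332 * 0.504 = 7782 + 13271 = 21053
Population now: 0–9=5574, 10–19=8405, 20–29=7658, 30–39=16490, 40–49=15695, 50+=21053
Total: 83500 → 74875; change = -8625; percentage change = -10.3%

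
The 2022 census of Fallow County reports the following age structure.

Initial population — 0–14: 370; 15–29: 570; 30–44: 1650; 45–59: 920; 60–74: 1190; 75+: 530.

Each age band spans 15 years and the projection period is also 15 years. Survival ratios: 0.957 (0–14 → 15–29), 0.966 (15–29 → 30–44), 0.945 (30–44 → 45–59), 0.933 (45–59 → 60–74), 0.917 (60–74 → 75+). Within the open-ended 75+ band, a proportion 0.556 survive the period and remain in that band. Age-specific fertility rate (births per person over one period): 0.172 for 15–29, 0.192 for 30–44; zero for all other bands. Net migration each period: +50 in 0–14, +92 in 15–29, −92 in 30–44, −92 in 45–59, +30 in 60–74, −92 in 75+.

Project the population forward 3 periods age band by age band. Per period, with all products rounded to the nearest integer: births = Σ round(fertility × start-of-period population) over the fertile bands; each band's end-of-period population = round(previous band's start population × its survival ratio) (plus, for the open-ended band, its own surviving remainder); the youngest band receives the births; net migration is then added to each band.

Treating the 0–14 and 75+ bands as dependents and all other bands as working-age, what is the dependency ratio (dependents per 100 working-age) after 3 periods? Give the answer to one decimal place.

168.9

Let group 1 be 0–14 through group 6 = 75+.
Period 1:
Births: 570 * 0.172 = 98, 1650 * 0.192 = 317 — total 415
Group 2: 370 * 0.957 = 354
Group 3: 570 * 0.966 = 551
Group 4: 1650 * 0.945 = 1559
Group 5: 920 * 0.933 = 858
Group 6: 1190 * 0.917 + 530 * 0.556 = 1091 + 295 = 1386
Net migration: Group 1 + 50 → 465; Group 2 + 92 → 446; Group 3 − 92 → 459; Group 4 − 92 → 1467; Group 5 + 30 → 888; Group 6 − 92 → 1294
→ [465, 446, 459, 1467, 888, 1294]
Period 2:
Births: 446 * 0.172 = 77, 459 * 0.192 = 88 — total 165
Group 2: 465 * 0.957 = 445
Group 3: 446 * 0.966 = 431
Group 4: 459 * 0.945 = 434
Group 5: 1467 * 0.933 = 1369
Group 6: 888 * 0.917 + 1294 * 0.556 = 814 + 719 = 1533
Net migration: Group 1 + 50 → 215; Group 2 + 92 → 537; Group 3 − 92 → 339; Group 4 − 92 → 342; Group 5 + 30 → 1399; Group 6 − 92 → 1441
→ [215, 537, 339, 342, 1399, 1441]
Period 3:
Births: 537 * 0.172 = 92, 339 * 0.192 = 65 — total 157
Group 2: 215 * 0.957 = 206
Group 3: 537 * 0.966 = 519
Group 4: 339 * 0.945 = 320
Group 5: 342 * 0.933 = 319
Group 6: 1399 * 0.917 + 1441 * 0.556 = 1283 + 801 = 2084
Net migration: Group 1 + 50 → 207; Group 2 + 92 → 298; Group 3 − 92 → 427; Group 4 − 92 → 228; Group 5 + 30 → 349; Group 6 − 92 → 1992
→ [207, 298, 427, 228, 349, 1992]
Dependents (band 0–14 + band 75+) = 207 + 1992 = 2199; working-age = 1302; ratio = 2199/1302 × 100 = 168.9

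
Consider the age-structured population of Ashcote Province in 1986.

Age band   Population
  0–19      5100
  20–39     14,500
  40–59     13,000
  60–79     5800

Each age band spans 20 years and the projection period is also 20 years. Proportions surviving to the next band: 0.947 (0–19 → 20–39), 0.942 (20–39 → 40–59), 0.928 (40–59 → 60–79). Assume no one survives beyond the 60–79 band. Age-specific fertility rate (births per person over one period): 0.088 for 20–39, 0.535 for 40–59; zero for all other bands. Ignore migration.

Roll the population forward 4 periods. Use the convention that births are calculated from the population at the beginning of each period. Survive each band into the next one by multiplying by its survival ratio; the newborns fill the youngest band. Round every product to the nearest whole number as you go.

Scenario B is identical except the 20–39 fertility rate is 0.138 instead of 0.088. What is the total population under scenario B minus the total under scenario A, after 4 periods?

2017

Let band 1 be 0–19 through band 4 = 60–79.
— Period 1 —
Births: 14500 × 0.088 = 1276  |  13000 × 0.535 = 6955 → 8231
Band 2: 5100 × 0.947 = 4830
Band 3: 14500 × 0.942 = 13659
Band 4: 13000 × 0.928 = 12064
Population now: 0–19=8231, 20–39=4830, 40–59=13659, 60–79=12064
— Period 2 —
Births: 4830 × 0.088 = 425  |  13659 × 0.535 = 7308 → 7733
Band 2: 8231 × 0.947 = 7795
Band 3: 4830 × 0.942 = 4550
Band 4: 13659 × 0.928 = 12676
Population now: 0–19=7733, 20–39=7795, 40–59=4550, 60–79=12676
— Period 3 —
Births: 7795 × 0.088 = 686  |  4550 × 0.535 = 2434 → 3120
Band 2: 7733 × 0.947 = 7323
Band 3: 7795 × 0.942 = 7343
Band 4: 4550 × 0.928 = 4222
Population now: 0–19=3120, 20–39=7323, 40–59=7343, 60–79=4222
— Period 4 —
Births: 7323 × 0.088 = 644  |  7343 × 0.535 = 3929 → 4573
Band 2: 3120 × 0.947 = 2955
Band 3: 7323 × 0.942 = 6898
Band 4: 7343 × 0.928 = 6814
Population now: 0–19=4573, 20–39=2955, 40–59=6898, 60–79=6814
Scenario A total after 4 periods: 21240
Scenario B projection —
— Period 1 —
Births: 14500 × 0.138 = 2001  |  13000 × 0.535 = 6955 → 8956
Band 2: 5100 × 0.947 = 4830
Band 3: 14500 × 0.942 = 13659
Band 4: 13000 × 0.928 = 12064
Population now: 0–19=8956, 20–39=4830, 40–59=13659, 60–79=12064
— Period 2 —
Births: 4830 × 0.138 = 667  |  13659 × 0.535 = 7308 → 7975
Band 2: 8956 × 0.947 = 8481
Band 3: 4830 × 0.942 = 4550
Band 4: 13659 × 0.928 = 12676
Population now: 0–19=7975, 20–39=8481, 40–59=4550, 60–79=12676
— Period 3 —
Births: 8481 × 0.138 = 1170  |  4550 × 0.535 = 2434 → 3604
Band 2: 7975 × 0.947 = 7552
Band 3: 8481 × 0.942 = 7989
Band 4: 4550 × 0.928 = 4222
Population now: 0–19=3604, 20–39=7552, 40–59=7989, 60–79=4222
— Period 4 —
Births: 7552 × 0.138 = 1042  |  7989 × 0.535 = 4274 → 5316
Band 2: 3604 × 0.947 = 3413
Band 3: 7552 × 0.942 = 7114
Band 4: 7989 × 0.928 = 7414
Population now: 0–19=5316, 20–39=3413, 40–59=7114, 60–79=7414
Scenario B total after 4 periods: 23257
Difference B − A = 23257 − 21240 = 2017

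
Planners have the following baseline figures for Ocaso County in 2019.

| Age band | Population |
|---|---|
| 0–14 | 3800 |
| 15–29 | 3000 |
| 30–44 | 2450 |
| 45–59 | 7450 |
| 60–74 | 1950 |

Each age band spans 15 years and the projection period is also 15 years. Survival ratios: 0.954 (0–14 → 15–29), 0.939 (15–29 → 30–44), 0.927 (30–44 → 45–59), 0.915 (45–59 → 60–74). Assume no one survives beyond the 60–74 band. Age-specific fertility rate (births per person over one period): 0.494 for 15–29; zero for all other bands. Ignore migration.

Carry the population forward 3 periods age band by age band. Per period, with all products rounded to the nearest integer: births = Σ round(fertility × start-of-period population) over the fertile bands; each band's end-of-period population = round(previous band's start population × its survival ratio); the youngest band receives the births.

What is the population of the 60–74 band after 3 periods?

2389

Let group 1 be 0–14 through group 5 = 60–74.
After projecting period 1:
Births: 3000 * 0.494 = 1482
Group 2: 3800 * 0.954 = 3625
Group 3: 3000 * 0.939 = 2817
Group 4: 2450 * 0.927 = 2271
Group 5: 7450 * 0.915 = 6817
End of period: [1482, 3625, 2817, 2271, 6817]
After projecting period 2:
Births: 3625 * 0.494 = 1791
Group 2: 1482 * 0.954 = 1414
Group 3: 3625 * 0.939 = 3404
Group 4: 2817 * 0.927 = 2611
Group 5: 2271 * 0.915 = 2078
End of period: [1791, 1414, 3404, 2611, 2078]
After projecting period 3:
Births: 1414 * 0.494 = 699
Group 2: 1791 * 0.954 = 1709
Group 3: 1414 * 0.939 = 1328
Group 4: 3404 * 0.927 = 3156
Group 5: 2611 * 0.915 = 2389
End of period: [699, 1709, 1328, 3156, 2389]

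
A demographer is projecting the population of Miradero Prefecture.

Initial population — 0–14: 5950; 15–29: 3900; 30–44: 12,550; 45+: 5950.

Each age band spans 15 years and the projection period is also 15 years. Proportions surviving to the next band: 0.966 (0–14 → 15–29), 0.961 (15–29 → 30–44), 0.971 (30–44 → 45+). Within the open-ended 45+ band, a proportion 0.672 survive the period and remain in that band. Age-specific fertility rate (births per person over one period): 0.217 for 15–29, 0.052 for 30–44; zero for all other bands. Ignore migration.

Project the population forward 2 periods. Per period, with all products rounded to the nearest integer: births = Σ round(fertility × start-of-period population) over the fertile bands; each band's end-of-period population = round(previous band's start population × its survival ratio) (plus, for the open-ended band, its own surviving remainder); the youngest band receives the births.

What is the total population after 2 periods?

22929

Let band 1 be 0–14 through band 4 = 45+.
— Period 1 —
Births: 3900 × 0.217 = 846  |  12550 × 0.052 = 653 → 1499
Band 2: 5950 × 0.966 = 5748
Band 3: 3900 × 0.961 = 3748
Band 4: 12550 × 0.971 + 5950 × 0.672 = 12186 + 3998 = 16184
End of period: [1499, 5748, 3748, 16184]
— Period 2 —
Births: 5748 × 0.217 = 1247  |  3748 × 0.052 = 195 → 1442
Band 2: 1499 × 0.966 = 1448
Band 3: 5748 × 0.961 = 5524
Band 4: 3748 × 0.971 + 16184 × 0.672 = 3639 + 10876 = 14515
End of period: [1442, 1448, 5524, 14515]
Total after period 2: 1442 + 1448 + 5524 + 14515 = 22929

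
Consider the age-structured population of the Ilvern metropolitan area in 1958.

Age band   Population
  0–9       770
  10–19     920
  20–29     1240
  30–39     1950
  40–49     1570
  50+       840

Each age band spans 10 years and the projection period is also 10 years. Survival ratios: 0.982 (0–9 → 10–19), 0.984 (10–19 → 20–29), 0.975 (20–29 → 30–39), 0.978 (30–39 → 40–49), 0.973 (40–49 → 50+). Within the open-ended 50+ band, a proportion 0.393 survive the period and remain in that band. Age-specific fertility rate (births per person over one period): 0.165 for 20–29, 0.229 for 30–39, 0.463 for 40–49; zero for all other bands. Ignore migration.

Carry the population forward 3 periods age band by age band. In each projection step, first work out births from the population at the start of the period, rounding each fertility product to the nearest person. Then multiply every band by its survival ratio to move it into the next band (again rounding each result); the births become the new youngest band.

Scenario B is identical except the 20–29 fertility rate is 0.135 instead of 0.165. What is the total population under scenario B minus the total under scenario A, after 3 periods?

(Bands numbered youngest = 1 to oldest = 6.)
Period 1:
Births: 1240 × 0.165 = 205, 1950 × 0.229 = 447, 1570 × 0.463 = 727 ⇒ total 1379
Band 2: 770 × 0.982 = 756
Band 3: 920 × 0.984 = 905
Band 4: 1240 × 0.975 = 1209
Band 5: 1950 × 0.978 = 1907
Band 6: 1570 × 0.973 + 840 × 0.393 = 1528 + 330 = 1858
→ [1379, 756, 905, 1209, 1907, 1858]
Period 2:
Births: 905 × 0.165 = 149, 1209 × 0.229 = 277, 1907 × 0.463 = 883 ⇒ total 1309
Band 2: 1379 × 0.982 = 1354
Band 3: 756 × 0.984 = 744
Band 4: 905 × 0.975 = 882
Band 5: 1209 × 0.978 = 1182
Band 6: 1907 × 0.973 + 1858 × 0.393 = 1856 + 730 = 2586
→ [1309, 1354, 744, 882, 1182, 2586]
Period 3:
Births: 744 × 0.165 = 123, 882 × 0.229 = 202, 1182 × 0.463 = 547 ⇒ total 872
Band 2: 1309 × 0.982 = 1285
Band 3: 1354 × 0.984 = 1332
Band 4: 744 × 0.975 = 725
Band 5: 882 × 0.978 = 863
Band 6: 1182 × 0.973 + 2586 × 0.393 = 1150 + 1016 = 2166
→ [872, 1285, 1332, 725, 863, 2166]
Scenario A total after 3 periods: 7243
Scenario B projection —
Period 1:
Births: 1240 × 0.135 = 167, 1950 × 0.229 = 447, 1570 × 0.463 = 727 ⇒ total 1341
Band 2: 770 × 0.982 = 756
Band 3: 920 × 0.984 = 905
Band 4: 1240 × 0.975 = 1209
Band 5: 1950 × 0.978 = 1907
Band 6: 1570 × 0.973 + 840 × 0.393 = 1528 + 330 = 1858
→ [1341, 756, 905, 1209, 1907, 1858]
Period 2:
Births: 905 × 0.135 = 122, 1209 × 0.229 = 277, 1907 × 0.463 = 883 ⇒ total 1282
Band 2: 1341 × 0.982 = 1317
Band 3: 756 × 0.984 = 744
Band 4: 905 × 0.975 = 882
Band 5: 1209 × 0.978 = 1182
Band 6: 1907 × 0.973 + 1858 × 0.393 = 1856 + 730 = 2586
→ [1282, 1317, 744, 882, 1182, 2586]
Period 3:
Births: 744 × 0.135 = 100, 882 × 0.229 = 202, 1182 × 0.463 = 547 ⇒ total 849
Band 2: 1282 × 0.982 = 1259
Band 3: 1317 × 0.984 = 1296
Band 4: 744 × 0.975 = 725
Band 5: 882 × 0.978 = 863
Band 6: 1182 × 0.973 + 2586 × 0.393 = 1150 + 1016 = 2166
→ [849, 1259, 1296, 725, 863, 2166]
Scenario B total after 3 periods: 7158
Difference B − A = 7158 − 7243 = -85

-85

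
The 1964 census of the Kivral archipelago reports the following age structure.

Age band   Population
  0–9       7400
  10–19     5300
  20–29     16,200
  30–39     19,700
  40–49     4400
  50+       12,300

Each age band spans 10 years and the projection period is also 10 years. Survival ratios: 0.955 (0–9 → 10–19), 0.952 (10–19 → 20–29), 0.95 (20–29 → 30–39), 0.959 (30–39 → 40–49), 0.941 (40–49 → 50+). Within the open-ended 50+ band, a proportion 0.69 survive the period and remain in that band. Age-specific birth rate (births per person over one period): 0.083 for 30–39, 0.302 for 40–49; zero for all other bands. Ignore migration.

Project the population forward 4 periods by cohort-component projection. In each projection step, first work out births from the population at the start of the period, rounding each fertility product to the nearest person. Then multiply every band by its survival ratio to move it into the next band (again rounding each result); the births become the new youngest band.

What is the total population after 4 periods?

48115

[period 1]
Births: 19700 × 0.083 = 1635  |  4400 × 0.302 = 1329 ⇒ total 2964
10–19: 7400 × 0.955 = 7067
20–29: 5300 × 0.952 = 5046
30–39: 16200 × 0.95 = 15390
40–49: 19700 × 0.959 = 18892
50+: 4400 × 0.941 + 12300 × 0.69 = 4140 + 8487 = 12627
Population now: 0–9=2964, 10–19=7067, 20–29=5046, 30–39=15390, 40–49=18892, 50+=12627
[period 2]
Births: 15390 × 0.083 = 1277  |  18892 × 0.302 = 5705 ⇒ total 6982
10–19: 2964 × 0.955 = 2831
20–29: 7067 × 0.952 = 6728
30–39: 5046 × 0.95 = 4794
40–49: 15390 × 0.959 = 14759
50+: 18892 × 0.941 + 12627 × 0.69 = 17777 + 8713 = 26490
Population now: 0–9=6982, 10–19=2831, 20–29=6728, 30–39=4794, 40–49=14759, 50+=26490
[period 3]
Births: 4794 × 0.083 = 398  |  14759 × 0.302 = 4457 ⇒ total 4855
10–19: 6982 × 0.955 = 6668
20–29: 2831 × 0.952 = 2695
30–39: 6728 × 0.95 = 6392
40–49: 4794 × 0.959 = 4597
50+: 14759 × 0.941 + 26490 × 0.69 = 13888 + 18278 = 32166
Population now: 0–9=4855, 10–19=6668, 20–29=2695, 30–39=6392, 40–49=4597, 50+=32166
[period 4]
Births: 6392 × 0.083 = 531  |  4597 × 0.302 = 1388 ⇒ total 1919
10–19: 4855 × 0.955 = 4637
20–29: 6668 × 0.952 = 6348
30–39: 2695 × 0.95 = 2560
40–49: 6392 × 0.959 = 6130
50+: 4597 × 0.941 + 32166 × 0.69 = 4326 + 22195 = 26521
Population now: 0–9=1919, 10–19=4637, 20–29=6348, 30–39=2560, 40–49=6130, 50+=26521
Total after period 4: 1919 + 4637 + 6348 + 2560 + 6130 + 26521 = 48115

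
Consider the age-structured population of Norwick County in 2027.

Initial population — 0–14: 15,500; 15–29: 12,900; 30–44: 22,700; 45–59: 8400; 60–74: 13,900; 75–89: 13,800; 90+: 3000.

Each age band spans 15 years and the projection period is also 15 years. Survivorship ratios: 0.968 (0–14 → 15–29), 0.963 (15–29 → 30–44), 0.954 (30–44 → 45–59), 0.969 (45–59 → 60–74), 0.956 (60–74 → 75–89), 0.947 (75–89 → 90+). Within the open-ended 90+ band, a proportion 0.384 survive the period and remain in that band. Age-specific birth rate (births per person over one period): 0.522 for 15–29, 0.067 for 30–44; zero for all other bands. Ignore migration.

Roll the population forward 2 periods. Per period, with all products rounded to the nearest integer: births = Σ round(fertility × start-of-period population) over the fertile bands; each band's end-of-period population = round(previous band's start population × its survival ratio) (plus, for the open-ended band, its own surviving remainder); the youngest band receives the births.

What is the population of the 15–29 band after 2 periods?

Period 1.
Births: 12900 × 0.522 = 6734 ; 22700 × 0.067 = 1521 — total 8255
15–29: 15500 × 0.968 = 15004
30–44: 12900 × 0.963 = 12423
45–59: 22700 × 0.954 = 21656
60–74: 8400 × 0.969 = 8140
75–89: 13900 × 0.956 = 13288
90+: 13800 × 0.947 + 3000 × 0.384 = 13069 + 1152 = 14221
Giving 8255 / 15004 / 12423 / 21656 / 8140 / 13288 / 14221.
Period 2.
Births: 15004 × 0.522 = 7832 ; 12423 × 0.067 = 832 — total 8664
15–29: 8255 × 0.968 = 7991
30–44: 15004 × 0.963 = 14449
45–59: 12423 × 0.954 = 11852
60–74: 21656 × 0.969 = 20985
75–89: 8140 × 0.956 = 7782
90+: 13288 × 0.947 + 14221 × 0.384 = 12584 + 5461 = 18045
Giving 8664 / 7991 / 14449 / 11852 / 20985 / 7782 / 18045.

7991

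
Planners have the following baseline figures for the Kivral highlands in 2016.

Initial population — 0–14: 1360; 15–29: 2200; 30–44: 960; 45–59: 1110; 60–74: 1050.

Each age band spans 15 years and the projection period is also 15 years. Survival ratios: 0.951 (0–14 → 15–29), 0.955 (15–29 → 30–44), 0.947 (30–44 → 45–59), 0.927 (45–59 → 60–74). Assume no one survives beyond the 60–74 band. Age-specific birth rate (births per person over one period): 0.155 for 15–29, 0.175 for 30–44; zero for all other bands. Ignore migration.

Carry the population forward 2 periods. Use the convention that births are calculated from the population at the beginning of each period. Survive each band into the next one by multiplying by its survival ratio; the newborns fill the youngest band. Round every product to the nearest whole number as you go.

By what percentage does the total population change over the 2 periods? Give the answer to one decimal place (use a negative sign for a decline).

(Bands numbered youngest = 1 to oldest = 5.)
After projecting period 1:
Births: 2200 × 0.155 = 341 ; 960 × 0.175 = 168 → total 509
Band 2: 1360 × 0.951 = 1293
Band 3: 2200 × 0.955 = 2101
Band 4: 960 × 0.947 = 909
Band 5: 1110 × 0.927 = 1029
Giving 509 / 1293 / 2101 / 909 / 1029.
After projecting period 2:
Births: 1293 × 0.155 = 200 ; 2101 × 0.175 = 368 → total 568
Band 2: 509 × 0.951 = 484
Band 3: 1293 × 0.955 = 1235
Band 4: 2101 × 0.947 = 1990
Band 5: 909 × 0.927 = 843
Giving 568 / 484 / 1235 / 1990 / 843.
Total: 6680 → 5120; change = -1560; percentage change = -23.4%

-23.4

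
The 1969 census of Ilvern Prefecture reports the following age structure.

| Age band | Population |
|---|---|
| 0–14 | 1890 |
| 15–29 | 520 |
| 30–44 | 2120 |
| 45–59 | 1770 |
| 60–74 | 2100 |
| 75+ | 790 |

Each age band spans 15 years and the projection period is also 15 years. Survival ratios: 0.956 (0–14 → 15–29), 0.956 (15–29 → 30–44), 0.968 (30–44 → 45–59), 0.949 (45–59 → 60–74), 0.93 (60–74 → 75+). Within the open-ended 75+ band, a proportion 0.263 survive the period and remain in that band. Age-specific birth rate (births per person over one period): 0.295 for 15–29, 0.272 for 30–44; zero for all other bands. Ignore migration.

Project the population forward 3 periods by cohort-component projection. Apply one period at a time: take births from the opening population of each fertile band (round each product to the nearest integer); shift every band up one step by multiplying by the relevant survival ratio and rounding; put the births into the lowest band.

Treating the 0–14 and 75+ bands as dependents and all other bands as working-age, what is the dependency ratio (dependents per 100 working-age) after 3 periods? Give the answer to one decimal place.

Period 1.
Births: 520 × 0.295 = 153 ; 2120 × 0.272 = 577 → total 730
15–29: 1890 × 0.956 = 1807
30–44: 520 × 0.956 = 497
45–59: 2120 × 0.968 = 2052
60–74: 1770 × 0.949 = 1680
75+: 2100 × 0.93 + 790 × 0.263 = 1953 + 208 = 2161
→ [730, 1807, 497, 2052, 1680, 2161]
Period 2.
Births: 1807 × 0.295 = 533 ; 497 × 0.272 = 135 → total 668
15–29: 730 × 0.956 = 698
30–44: 1807 × 0.956 = 1727
45–59: 497 × 0.968 = 481
60–74: 2052 × 0.949 = 1947
75+: 1680 × 0.93 + 2161 × 0.263 = 1562 + 568 = 2130
→ [668, 698, 1727, 481, 1947, 2130]
Period 3.
Births: 698 × 0.295 = 206 ; 1727 × 0.272 = 470 → total 676
15–29: 668 × 0.956 = 639
30–44: 698 × 0.956 = 667
45–59: 1727 × 0.968 = 1672
60–74: 481 × 0.949 = 456
75+: 1947 × 0.93 + 2130 × 0.263 = 1811 + 560 = 2371
→ [676, 639, 667, 1672, 456, 2371]
Dependents (band 0–14 + band 75+) = 676 + 2371 = 3047; working-age = 3434; ratio = 3047/3434 × 100 = 88.7

88.7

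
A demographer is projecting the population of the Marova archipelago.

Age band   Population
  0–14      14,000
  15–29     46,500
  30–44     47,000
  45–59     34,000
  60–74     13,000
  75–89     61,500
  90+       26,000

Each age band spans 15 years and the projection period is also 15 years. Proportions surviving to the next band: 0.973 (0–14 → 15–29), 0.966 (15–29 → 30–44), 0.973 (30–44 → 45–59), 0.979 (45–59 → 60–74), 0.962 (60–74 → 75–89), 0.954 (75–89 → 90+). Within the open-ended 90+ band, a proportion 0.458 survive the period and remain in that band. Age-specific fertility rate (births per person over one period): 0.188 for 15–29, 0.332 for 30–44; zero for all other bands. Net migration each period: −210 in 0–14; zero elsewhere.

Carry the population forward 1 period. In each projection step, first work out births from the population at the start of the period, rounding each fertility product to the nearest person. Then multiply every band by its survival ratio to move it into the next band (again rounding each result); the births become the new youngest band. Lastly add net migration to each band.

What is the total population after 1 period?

— Period 1 —
Births: 46500 × 0.188 = 8742  |  47000 × 0.332 = 15604 → 24346
15–29: 14000 × 0.973 = 13622
30–44: 46500 × 0.966 = 44919
45–59: 47000 × 0.973 = 45731
60–74: 34000 × 0.979 = 33286
75–89: 13000 × 0.962 = 12506
90+: 61500 × 0.954 + 26000 × 0.458 = 58671 + 11908 = 70579
Net migration: 0–14 − 210 → 24136
End of period: [24136, 13622, 44919, 45731, 33286, 12506, 70579]
Total after period 1: 24136 + 13622 + 44919 + 45731 + 33286 + 12506 + 70579 = 244779

244779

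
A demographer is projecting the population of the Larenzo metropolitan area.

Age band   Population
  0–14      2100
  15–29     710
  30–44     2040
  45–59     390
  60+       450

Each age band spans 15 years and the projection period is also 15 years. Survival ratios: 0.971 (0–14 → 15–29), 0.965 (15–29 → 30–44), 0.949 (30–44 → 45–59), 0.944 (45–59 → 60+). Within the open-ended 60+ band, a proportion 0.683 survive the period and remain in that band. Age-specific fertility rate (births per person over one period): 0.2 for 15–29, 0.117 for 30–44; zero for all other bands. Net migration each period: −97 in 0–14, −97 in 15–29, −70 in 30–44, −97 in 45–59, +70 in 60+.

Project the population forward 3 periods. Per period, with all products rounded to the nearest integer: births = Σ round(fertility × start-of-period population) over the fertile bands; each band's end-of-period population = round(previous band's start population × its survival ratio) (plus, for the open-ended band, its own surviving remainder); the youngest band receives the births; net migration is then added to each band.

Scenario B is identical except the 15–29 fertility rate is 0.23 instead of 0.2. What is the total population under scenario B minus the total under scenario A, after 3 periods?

87

Period 1.
Births: 710 × 0.2 = 142, 2040 × 0.117 = 239 → total 381
15–29: 2100 × 0.971 = 2039
30–44: 710 × 0.965 = 685
45–59: 2040 × 0.949 = 1936
60+: 390 × 0.944 + 450 × 0.683 = 368 + 307 = 675
Net migration: 0–14 − 97 → 284; 15–29 − 97 → 1942; 30–44 − 70 → 615; 45–59 − 97 → 1839; 60+ + 70 → 745
Giving 284 / 1942 / 615 / 1839 / 745.
Period 2.
Births: 1942 × 0.2 = 388, 615 × 0.117 = 72 → total 460
15–29: 284 × 0.971 = 276
30–44: 1942 × 0.965 = 1874
45–59: 615 × 0.949 = 584
60+: 1839 × 0.944 + 745 × 0.683 = 1736 + 509 = 2245
Net migration: 0–14 − 97 → 363; 15–29 − 97 → 179; 30–44 − 70 → 1804; 45–59 − 97 → 487; 60+ + 70 → 2315
Giving 363 / 179 / 1804 / 487 / 2315.
Period 3.
Births: 179 × 0.2 = 36, 1804 × 0.117 = 211 → total 247
15–29: 363 × 0.971 = 352
30–44: 179 × 0.965 = 173
45–59: 1804 × 0.949 = 1712
60+: 487 × 0.944 + 2315 × 0.683 = 460 + 1581 = 2041
Net migration: 0–14 − 97 → 150; 15–29 − 97 → 255; 30–44 − 70 → 103; 45–59 − 97 → 1615; 60+ + 70 → 2111
Giving 150 / 255 / 103 / 1615 / 2111.
Scenario A total after 3 periods: 4234
Scenario B projection —
Period 1.
Births: 710 × 0.23 = 163, 2040 × 0.117 = 239 → total 402
15–29: 2100 × 0.971 = 2039
30–44: 710 × 0.965 = 685
45–59: 2040 × 0.949 = 1936
60+: 390 × 0.944 + 450 × 0.683 = 368 + 307 = 675
Net migration: 0–14 − 97 → 305; 15–29 − 97 → 1942; 30–44 − 70 → 615; 45–59 − 97 → 1839; 60+ + 70 → 745
Giving 305 / 1942 / 615 / 1839 / 745.
Period 2.
Births: 1942 × 0.23 = 447, 615 × 0.117 = 72 → total 519
15–29: 305 × 0.971 = 296
30–44: 1942 × 0.965 = 1874
45–59: 615 × 0.949 = 584
60+: 1839 × 0.944 + 745 × 0.683 = 1736 + 509 = 2245
Net migration: 0–14 − 97 → 422; 15–29 − 97 → 199; 30–44 − 70 → 1804; 45–59 − 97 → 487; 60+ + 70 → 2315
Giving 422 / 199 / 1804 / 487 / 2315.
Period 3.
Births: 199 × 0.23 = 46, 1804 × 0.117 = 211 → total 257
15–29: 422 × 0.971 = 410
30–44: 199 × 0.965 = 192
45–59: 1804 × 0.949 = 1712
60+: 487 × 0.944 + 2315 × 0.683 = 460 + 1581 = 2041
Net migration: 0–14 − 97 → 160; 15–29 − 97 → 313; 30–44 − 70 → 122; 45–59 − 97 → 1615; 60+ + 70 → 2111
Giving 160 / 313 / 122 / 1615 / 2111.
Scenario B total after 3 periods: 4321
Difference B − A = 4321 − 4234 = 87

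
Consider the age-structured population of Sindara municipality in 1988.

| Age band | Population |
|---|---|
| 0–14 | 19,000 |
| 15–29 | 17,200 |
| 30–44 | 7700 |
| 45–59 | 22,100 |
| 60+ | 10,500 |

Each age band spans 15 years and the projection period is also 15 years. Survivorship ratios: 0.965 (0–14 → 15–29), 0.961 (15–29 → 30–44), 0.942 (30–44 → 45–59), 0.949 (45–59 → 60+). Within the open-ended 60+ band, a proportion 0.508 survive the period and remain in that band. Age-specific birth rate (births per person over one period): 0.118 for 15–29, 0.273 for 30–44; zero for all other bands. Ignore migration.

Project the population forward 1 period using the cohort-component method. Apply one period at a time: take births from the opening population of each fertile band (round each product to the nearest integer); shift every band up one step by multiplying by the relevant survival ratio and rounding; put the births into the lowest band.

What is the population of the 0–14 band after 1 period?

4132

Call the bands 1 to 5, youngest first.
[period 1]
Births: 17200 × 0.118 = 2030, 7700 × 0.273 = 2102 ⇒ total 4132
Band 2: 19000 × 0.965 = 18335
Band 3: 17200 × 0.961 = 16529
Band 4: 7700 × 0.942 = 7253
Band 5: 22100 × 0.949 + 10500 × 0.508 = 20973 + 5334 = 26307
→ [4132, 18335, 16529, 7253, 26307]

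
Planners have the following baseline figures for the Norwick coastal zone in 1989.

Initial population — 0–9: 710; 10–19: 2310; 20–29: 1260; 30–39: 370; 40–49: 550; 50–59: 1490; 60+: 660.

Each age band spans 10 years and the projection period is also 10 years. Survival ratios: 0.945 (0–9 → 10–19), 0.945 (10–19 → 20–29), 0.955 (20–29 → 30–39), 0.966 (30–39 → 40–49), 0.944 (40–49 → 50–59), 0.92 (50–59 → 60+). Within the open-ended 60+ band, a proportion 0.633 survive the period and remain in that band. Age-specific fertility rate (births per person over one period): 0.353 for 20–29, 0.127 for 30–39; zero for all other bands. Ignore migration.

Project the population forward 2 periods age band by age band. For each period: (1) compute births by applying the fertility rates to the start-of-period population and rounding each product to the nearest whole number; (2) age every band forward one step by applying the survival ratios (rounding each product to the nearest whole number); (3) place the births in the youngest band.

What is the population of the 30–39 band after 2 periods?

2085

Call the groups 1 to 7, youngest first.
Period 1:
Births: 1260 × 0.353 = 445, 370 × 0.127 = 47 ⇒ total 492
Group 2: 710 × 0.945 = 671
Group 3: 2310 × 0.945 = 2183
Group 4: 1260 × 0.955 = 1203
Group 5: 370 × 0.966 = 357
Group 6: 550 × 0.944 = 519
Group 7: 1490 × 0.92 + 660 × 0.633 = 1371 + 418 = 1789
Population now: 0–9=492, 10–19=671, 20–29=2183, 30–39=1203, 40–49=357, 50–59=519, 60+=1789
Period 2:
Births: 2183 × 0.353 = 771, 1203 × 0.127 = 153 ⇒ total 924
Group 2: 492 × 0.945 = 465
Group 3: 671 × 0.945 = 634
Group 4: 2183 × 0.955 = 2085
Group 5: 1203 × 0.966 = 1162
Group 6: 357 × 0.944 = 337
Group 7: 519 × 0.92 + 1789 × 0.633 = 477 + 1132 = 1609
Population now: 0–9=924, 10–19=465, 20–29=634, 30–39=2085, 40–49=1162, 50–59=337, 60+=1609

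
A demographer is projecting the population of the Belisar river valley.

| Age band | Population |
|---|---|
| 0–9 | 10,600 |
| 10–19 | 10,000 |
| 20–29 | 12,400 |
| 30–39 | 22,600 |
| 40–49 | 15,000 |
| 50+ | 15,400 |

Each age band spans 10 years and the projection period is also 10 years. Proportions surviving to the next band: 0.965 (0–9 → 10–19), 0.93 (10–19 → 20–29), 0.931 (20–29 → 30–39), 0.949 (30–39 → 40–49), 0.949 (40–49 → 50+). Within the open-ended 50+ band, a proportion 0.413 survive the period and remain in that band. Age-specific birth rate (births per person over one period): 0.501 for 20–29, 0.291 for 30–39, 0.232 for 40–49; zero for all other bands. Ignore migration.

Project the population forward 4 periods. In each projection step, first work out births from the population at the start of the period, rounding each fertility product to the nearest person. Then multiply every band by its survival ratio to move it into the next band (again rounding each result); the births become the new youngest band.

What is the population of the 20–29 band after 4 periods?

— Period 1 —
Births: 12400 × 0.501 = 6212  |  22600 × 0.291 = 6577  |  15000 × 0.232 = 3480 ⇒ total 16269
10–19: 10600 × 0.965 = 10229
20–29: 10000 × 0.93 = 9300
30–39: 12400 × 0.931 = 11544
40–49: 22600 × 0.949 = 21447
50+: 15000 × 0.949 + 15400 × 0.413 = 14235 + 6360 = 20595
End of period: [16269, 10229, 9300, 11544, 21447, 20595]
— Period 2 —
Births: 9300 × 0.501 = 4659  |  11544 × 0.291 = 3359  |  21447 × 0.232 = 4976 ⇒ total 12994
10–19: 16269 × 0.965 = 15700
20–29: 10229 × 0.93 = 9513
30–39: 9300 × 0.931 = 8658
40–49: 11544 × 0.949 = 10955
50+: 21447 × 0.949 + 20595 × 0.413 = 20353 + 8506 = 28859
End of period: [12994, 15700, 9513, 8658, 10955, 28859]
— Period 3 —
Births: 9513 × 0.501 = 4766  |  8658 × 0.291 = 2519  |  10955 × 0.232 = 2542 ⇒ total 9827
10–19: 12994 × 0.965 = 12539
20–29: 15700 × 0.93 = 14601
30–39: 9513 × 0.931 = 8857
40–49: 8658 × 0.949 = 8216
50+: 10955 × 0.949 + 28859 × 0.413 = 10396 + 11919 = 22315
End of period: [9827, 12539, 14601, 8857, 8216, 22315]
— Period 4 —
Births: 14601 × 0.501 = 7315  |  8857 × 0.291 = 2577  |  8216 × 0.232 = 1906 ⇒ total 11798
10–19: 9827 × 0.965 = 9483
20–29: 12539 × 0.93 = 11661
30–39: 14601 × 0.931 = 13594
40–49: 8857 × 0.949 = 8405
50+: 8216 × 0.949 + 22315 × 0.413 = 7797 + 9216 = 17013
End of period: [11798, 9483, 11661, 13594, 8405, 17013]

11661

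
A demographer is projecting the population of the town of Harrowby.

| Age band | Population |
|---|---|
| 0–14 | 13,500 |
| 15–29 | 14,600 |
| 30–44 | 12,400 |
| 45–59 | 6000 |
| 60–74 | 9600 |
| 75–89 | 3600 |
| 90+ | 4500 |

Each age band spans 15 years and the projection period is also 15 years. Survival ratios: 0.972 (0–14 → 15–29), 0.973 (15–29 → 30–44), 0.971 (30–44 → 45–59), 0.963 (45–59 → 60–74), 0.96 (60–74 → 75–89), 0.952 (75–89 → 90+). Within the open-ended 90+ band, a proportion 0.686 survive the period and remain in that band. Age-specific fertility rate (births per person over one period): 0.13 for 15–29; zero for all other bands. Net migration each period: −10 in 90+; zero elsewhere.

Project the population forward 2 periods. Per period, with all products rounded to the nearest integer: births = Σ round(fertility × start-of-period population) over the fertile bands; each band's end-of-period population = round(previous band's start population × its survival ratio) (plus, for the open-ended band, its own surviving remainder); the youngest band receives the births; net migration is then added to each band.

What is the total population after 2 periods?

Period 1.
Births: 14600 * 0.13 = 1898
15–29: 13500 * 0.972 = 13122
30–44: 14600 * 0.973 = 14206
45–59: 12400 * 0.971 = 12040
60–74: 6000 * 0.963 = 5778
75–89: 9600 * 0.96 = 9216
90+: 3600 * 0.952 + 4500 * 0.686 = 3427 + 3087 = 6514
Net migration: 90+ − 10 → 6504
→ [1898, 13122, 14206, 12040, 5778, 9216, 6504]
Period 2.
Births: 13122 * 0.13 = 1706
15–29: 1898 * 0.972 = 1845
30–44: 13122 * 0.973 = 12768
45–59: 14206 * 0.971 = 13794
60–74: 12040 * 0.963 = 11595
75–89: 5778 * 0.96 = 5547
90+: 9216 * 0.952 + 6504 * 0.686 = 8774 + 4462 = 13236
Net migration: 90+ − 10 → 13226
→ [1706, 1845, 12768, 13794, 11595, 5547, 13226]
Total after period 2: 1706 + 1845 + 12768 + 13794 + 11595 + 5547 + 13226 = 60481

60481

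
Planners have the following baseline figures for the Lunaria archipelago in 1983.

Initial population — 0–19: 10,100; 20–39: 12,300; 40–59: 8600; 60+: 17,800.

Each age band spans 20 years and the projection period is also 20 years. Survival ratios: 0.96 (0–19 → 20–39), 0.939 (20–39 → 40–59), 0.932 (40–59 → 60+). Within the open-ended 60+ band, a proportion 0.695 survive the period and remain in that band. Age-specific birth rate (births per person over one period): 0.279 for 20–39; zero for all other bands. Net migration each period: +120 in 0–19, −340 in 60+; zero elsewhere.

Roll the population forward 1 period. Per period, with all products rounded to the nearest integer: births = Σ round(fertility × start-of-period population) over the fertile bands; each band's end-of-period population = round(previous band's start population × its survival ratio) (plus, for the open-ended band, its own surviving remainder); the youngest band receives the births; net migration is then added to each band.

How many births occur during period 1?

3432

Period 1.
Births: 12300 * 0.279 = 3432
20–39: 10100 * 0.96 = 9696
40–59: 12300 * 0.939 = 11550
60+: 8600 * 0.932 + 17800 * 0.695 = 8015 + 12371 = 20386
Net migration: 0–19 + 120 → 3552; 60+ − 340 → 20046
End of period: [3552, 9696, 11550, 20046]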